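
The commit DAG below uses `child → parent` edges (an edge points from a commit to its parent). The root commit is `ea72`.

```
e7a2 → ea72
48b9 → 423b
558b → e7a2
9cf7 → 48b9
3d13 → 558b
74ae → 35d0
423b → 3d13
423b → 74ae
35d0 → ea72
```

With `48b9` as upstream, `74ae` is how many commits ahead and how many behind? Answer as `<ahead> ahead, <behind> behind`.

0 ahead, 5 behind

Reachable from 74ae: {35d0, 74ae, ea72}.
Reachable from 48b9: {35d0, 3d13, 423b, 48b9, 558b, 74ae, e7a2, ea72}.
Only in 74ae's history (ahead): {} — 0.
Only in 48b9's history (behind): {3d13, 423b, 48b9, 558b, e7a2} — 5.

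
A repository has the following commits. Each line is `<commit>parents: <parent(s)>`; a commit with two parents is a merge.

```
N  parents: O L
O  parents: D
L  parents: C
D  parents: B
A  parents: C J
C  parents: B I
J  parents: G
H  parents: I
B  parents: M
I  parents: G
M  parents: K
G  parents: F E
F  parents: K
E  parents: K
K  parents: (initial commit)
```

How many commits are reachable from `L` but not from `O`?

6

Reachable from L: {B, C, E, F, G, I, K, L, M}.
Reachable from O: {B, D, K, M, O}.
In L's history but not O's: {C, E, F, G, I, L} — 6 commits.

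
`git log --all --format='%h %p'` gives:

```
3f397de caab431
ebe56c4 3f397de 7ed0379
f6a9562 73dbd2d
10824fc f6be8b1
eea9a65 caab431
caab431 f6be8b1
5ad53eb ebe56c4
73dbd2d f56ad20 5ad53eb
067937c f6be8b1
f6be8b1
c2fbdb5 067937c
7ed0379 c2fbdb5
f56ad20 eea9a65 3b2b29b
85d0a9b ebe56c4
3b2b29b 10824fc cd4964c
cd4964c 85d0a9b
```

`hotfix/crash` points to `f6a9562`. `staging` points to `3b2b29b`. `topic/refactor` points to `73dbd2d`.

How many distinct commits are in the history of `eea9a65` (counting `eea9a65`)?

3

Walking parent pointers from eea9a65: reachable set = {caab431, eea9a65, f6be8b1}.
That is 3 commits.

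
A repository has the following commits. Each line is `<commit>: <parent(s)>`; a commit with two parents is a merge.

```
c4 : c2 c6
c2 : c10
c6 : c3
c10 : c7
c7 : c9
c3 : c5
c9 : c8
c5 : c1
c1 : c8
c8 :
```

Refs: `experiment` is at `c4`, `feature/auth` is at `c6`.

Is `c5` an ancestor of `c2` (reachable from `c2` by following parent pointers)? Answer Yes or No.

Ancestors of c2: {c10, c2, c7, c8, c9}.
c5 is not in that set, so it is not an ancestor of c2.

No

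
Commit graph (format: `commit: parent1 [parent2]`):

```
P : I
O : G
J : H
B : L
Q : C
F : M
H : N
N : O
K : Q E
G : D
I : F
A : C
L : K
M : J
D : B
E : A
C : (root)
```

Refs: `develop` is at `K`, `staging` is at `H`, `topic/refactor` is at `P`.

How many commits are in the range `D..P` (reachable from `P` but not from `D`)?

9

Reachable from P: {A, B, C, D, E, F, G, H, I, J, K, L, M, N, O, P, Q}.
Reachable from D: {A, B, C, D, E, K, L, Q}.
In P's history but not D's: {F, G, H, I, J, M, N, O, P} — 9 commits.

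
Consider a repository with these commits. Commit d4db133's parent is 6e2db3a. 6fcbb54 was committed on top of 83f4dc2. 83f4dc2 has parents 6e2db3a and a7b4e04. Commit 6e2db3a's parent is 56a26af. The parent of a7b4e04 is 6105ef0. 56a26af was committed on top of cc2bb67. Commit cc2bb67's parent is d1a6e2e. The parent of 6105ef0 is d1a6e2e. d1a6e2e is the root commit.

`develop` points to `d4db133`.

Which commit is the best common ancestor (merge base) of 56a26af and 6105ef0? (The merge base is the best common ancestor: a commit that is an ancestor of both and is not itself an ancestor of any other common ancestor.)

Ancestors of 56a26af: {56a26af, cc2bb67, d1a6e2e}.
Ancestors of 6105ef0: {6105ef0, d1a6e2e}.
Common ancestors: {d1a6e2e}.
The only common ancestor is d1a6e2e, so it is the merge base.

d1a6e2e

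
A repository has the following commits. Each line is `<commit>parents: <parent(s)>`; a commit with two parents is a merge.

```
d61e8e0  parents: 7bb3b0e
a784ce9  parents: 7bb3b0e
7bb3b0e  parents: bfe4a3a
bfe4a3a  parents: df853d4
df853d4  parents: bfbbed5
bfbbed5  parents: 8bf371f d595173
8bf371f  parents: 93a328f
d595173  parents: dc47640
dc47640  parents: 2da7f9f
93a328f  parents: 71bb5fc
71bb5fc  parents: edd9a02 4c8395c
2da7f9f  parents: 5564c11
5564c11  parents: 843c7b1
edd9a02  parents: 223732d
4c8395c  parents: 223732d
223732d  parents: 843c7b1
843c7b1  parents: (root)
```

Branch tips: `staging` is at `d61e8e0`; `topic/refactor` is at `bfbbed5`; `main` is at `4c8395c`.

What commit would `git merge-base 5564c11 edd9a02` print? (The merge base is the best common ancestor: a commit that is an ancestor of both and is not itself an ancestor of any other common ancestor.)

Ancestors of 5564c11: {5564c11, 843c7b1}.
Ancestors of edd9a02: {223732d, 843c7b1, edd9a02}.
Common ancestors: {843c7b1}.
The only common ancestor is 843c7b1, so it is the merge base.

843c7b1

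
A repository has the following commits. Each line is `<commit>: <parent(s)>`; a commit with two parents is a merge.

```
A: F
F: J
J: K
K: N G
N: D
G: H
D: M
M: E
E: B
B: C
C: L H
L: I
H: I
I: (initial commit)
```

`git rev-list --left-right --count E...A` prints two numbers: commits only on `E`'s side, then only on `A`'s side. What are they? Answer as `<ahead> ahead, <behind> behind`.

Reachable from E: {B, C, E, H, I, L}.
Reachable from A: {A, B, C, D, E, F, G, H, I, J, K, L, M, N}.
Only in E's history (ahead): {} — 0.
Only in A's history (behind): {A, D, F, G, J, K, M, N} — 8.

0 ahead, 8 behind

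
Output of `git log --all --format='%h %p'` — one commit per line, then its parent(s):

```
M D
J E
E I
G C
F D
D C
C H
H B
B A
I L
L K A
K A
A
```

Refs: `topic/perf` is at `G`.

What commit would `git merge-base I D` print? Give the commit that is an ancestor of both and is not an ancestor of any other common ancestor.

A

Ancestors of I: {A, I, K, L}.
Ancestors of D: {A, B, C, D, H}.
Common ancestors: {A}.
The only common ancestor is A, so it is the merge base.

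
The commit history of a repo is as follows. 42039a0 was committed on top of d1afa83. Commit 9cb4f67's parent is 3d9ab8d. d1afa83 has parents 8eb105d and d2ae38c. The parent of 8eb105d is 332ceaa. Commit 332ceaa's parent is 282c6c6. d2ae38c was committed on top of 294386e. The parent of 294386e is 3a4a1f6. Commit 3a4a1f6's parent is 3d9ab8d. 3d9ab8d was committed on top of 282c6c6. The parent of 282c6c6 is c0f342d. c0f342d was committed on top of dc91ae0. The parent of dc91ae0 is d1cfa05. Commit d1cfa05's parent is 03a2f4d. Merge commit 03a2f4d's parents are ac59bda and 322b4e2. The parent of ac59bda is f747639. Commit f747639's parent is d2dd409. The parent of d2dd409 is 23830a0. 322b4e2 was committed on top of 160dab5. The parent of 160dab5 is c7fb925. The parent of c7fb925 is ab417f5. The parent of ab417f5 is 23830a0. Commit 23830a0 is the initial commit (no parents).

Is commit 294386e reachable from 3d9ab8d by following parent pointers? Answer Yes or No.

No

Ancestors of 3d9ab8d: {03a2f4d, 160dab5, 23830a0, 282c6c6, 322b4e2, 3d9ab8d, ab417f5, ac59bda, c0f342d, c7fb925, d1cfa05, d2dd409, dc91ae0, f747639}.
294386e is not in that set, so it is not an ancestor of 3d9ab8d.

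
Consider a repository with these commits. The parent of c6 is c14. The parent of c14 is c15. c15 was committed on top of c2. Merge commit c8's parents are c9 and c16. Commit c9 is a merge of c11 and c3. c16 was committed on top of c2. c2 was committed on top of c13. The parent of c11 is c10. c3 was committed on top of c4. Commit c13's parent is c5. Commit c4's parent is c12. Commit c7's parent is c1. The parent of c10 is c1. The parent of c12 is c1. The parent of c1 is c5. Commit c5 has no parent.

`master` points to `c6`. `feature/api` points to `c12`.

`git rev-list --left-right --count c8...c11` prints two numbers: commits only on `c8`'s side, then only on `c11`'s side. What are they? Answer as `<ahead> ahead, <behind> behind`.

Reachable from c8: {c1, c10, c11, c12, c13, c16, c2, c3, c4, c5, c8, c9}.
Reachable from c11: {c1, c10, c11, c5}.
Only in c8's history (ahead): {c12, c13, c16, c2, c3, c4, c8, c9} — 8.
Only in c11's history (behind): {} — 0.

8 ahead, 0 behind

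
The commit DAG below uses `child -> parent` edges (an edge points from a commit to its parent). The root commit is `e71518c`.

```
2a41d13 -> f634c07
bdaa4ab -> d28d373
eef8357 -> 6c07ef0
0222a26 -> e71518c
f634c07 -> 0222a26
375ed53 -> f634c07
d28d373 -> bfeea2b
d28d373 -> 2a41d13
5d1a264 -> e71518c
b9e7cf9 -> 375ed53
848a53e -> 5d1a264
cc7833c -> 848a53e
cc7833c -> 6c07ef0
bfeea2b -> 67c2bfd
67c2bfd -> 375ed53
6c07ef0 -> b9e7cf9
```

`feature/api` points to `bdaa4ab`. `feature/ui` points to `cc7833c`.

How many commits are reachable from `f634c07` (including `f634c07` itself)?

3

Walking parent pointers from f634c07: reachable set = {0222a26, e71518c, f634c07}.
That is 3 commits.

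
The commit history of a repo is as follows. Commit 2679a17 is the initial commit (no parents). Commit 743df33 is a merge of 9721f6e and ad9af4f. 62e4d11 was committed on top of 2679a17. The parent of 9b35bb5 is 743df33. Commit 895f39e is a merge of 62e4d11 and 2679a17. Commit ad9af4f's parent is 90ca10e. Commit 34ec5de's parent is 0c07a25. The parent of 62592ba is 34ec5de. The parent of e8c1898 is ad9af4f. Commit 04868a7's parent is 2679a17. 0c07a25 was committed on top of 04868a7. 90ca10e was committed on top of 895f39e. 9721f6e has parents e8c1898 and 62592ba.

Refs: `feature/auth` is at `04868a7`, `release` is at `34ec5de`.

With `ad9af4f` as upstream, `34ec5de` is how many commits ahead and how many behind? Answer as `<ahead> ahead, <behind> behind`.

Reachable from 34ec5de: {04868a7, 0c07a25, 2679a17, 34ec5de}.
Reachable from ad9af4f: {2679a17, 62e4d11, 895f39e, 90ca10e, ad9af4f}.
Only in 34ec5de's history (ahead): {04868a7, 0c07a25, 34ec5de} — 3.
Only in ad9af4f's history (behind): {62e4d11, 895f39e, 90ca10e, ad9af4f} — 4.

3 ahead, 4 behind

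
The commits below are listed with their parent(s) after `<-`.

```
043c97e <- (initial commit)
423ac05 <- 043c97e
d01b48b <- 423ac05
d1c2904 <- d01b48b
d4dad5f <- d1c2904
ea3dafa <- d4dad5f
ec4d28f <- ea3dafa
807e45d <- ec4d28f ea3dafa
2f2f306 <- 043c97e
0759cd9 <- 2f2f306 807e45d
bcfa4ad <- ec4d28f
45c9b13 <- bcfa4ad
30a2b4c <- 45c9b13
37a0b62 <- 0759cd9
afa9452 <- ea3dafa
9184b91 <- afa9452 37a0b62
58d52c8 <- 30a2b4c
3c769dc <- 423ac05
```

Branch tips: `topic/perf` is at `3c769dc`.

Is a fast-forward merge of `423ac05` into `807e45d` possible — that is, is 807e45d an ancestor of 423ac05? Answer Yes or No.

No

A fast-forward from 807e45d to 423ac05 is possible iff 807e45d is an ancestor of 423ac05.
Ancestors of 423ac05: {043c97e, 423ac05}.
807e45d is not among them, so fast-forward is not possible.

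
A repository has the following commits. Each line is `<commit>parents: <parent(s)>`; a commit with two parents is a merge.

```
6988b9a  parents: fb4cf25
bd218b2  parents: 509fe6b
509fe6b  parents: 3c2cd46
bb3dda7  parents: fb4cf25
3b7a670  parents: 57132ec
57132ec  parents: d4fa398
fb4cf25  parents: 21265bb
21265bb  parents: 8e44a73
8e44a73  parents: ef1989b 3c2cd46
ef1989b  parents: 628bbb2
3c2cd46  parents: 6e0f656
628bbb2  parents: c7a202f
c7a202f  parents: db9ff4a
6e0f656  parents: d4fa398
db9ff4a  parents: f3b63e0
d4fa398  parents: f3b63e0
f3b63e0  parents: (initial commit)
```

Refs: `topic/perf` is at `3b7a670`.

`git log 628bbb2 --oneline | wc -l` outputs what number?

Walking parent pointers from 628bbb2: reachable set = {628bbb2, c7a202f, db9ff4a, f3b63e0}.
That is 4 commits.

4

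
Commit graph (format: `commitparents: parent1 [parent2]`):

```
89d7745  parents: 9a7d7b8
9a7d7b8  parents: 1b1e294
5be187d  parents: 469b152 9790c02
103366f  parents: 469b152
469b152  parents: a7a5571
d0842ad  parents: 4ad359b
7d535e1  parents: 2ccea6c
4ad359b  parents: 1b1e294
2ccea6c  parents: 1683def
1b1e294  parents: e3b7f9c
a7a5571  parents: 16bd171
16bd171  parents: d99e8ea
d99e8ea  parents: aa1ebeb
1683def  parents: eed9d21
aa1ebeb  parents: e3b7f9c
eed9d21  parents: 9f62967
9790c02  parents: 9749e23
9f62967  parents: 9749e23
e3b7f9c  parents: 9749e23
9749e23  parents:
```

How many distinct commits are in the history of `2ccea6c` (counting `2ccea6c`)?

Walking parent pointers from 2ccea6c: reachable set = {1683def, 2ccea6c, 9749e23, 9f62967, eed9d21}.
That is 5 commits.

5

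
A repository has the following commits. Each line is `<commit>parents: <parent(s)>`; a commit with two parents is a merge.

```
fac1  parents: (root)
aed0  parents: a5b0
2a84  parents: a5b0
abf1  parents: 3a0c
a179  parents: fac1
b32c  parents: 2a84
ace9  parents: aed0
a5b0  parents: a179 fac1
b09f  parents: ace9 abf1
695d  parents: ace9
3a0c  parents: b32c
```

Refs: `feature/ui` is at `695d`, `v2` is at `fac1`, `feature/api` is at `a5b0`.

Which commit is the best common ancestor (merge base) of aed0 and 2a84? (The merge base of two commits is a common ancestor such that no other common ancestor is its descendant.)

a5b0

Ancestors of aed0: {a179, a5b0, aed0, fac1}.
Ancestors of 2a84: {2a84, a179, a5b0, fac1}.
Common ancestors: {a179, a5b0, fac1}.
Among these, a5b0 is not an ancestor of any other common ancestor — it is the merge base.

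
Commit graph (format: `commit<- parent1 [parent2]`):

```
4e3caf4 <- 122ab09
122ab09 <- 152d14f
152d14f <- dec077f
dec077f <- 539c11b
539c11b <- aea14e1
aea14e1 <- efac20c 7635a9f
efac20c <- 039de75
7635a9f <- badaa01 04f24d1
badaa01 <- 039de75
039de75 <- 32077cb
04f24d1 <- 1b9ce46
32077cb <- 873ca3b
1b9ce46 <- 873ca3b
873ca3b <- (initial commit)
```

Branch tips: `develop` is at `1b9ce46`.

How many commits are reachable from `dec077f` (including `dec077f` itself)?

Walking parent pointers from dec077f: reachable set = {039de75, 04f24d1, 1b9ce46, 32077cb, 539c11b, 7635a9f, 873ca3b, aea14e1, badaa01, dec077f, efac20c}.
That is 11 commits.

11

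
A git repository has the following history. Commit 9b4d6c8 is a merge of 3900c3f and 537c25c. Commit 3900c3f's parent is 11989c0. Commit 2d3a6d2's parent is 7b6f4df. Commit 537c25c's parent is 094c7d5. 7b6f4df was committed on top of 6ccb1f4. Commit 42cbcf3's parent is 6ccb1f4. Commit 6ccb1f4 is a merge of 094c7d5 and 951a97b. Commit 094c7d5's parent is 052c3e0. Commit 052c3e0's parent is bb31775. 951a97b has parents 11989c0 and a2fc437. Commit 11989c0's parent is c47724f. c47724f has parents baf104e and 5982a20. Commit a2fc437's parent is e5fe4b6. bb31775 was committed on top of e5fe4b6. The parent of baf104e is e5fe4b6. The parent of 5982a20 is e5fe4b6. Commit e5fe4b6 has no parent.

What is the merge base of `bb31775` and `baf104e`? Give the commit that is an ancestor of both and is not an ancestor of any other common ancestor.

Ancestors of bb31775: {bb31775, e5fe4b6}.
Ancestors of baf104e: {baf104e, e5fe4b6}.
Common ancestors: {e5fe4b6}.
The only common ancestor is e5fe4b6, so it is the merge base.

e5fe4b6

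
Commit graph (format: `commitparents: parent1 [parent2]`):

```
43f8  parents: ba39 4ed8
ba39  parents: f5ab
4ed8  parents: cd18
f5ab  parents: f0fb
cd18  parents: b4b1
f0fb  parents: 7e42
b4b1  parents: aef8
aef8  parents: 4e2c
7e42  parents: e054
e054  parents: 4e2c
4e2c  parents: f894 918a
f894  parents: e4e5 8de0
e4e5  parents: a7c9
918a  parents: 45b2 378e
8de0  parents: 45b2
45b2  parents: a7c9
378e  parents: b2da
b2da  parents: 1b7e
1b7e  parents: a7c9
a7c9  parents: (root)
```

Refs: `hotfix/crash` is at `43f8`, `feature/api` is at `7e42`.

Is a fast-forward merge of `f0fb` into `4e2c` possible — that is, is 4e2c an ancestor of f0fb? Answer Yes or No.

Yes

A fast-forward from 4e2c to f0fb is possible iff 4e2c is an ancestor of f0fb.
Ancestors of f0fb: {1b7e, 378e, 45b2, 4e2c, 7e42, 8de0, 918a, a7c9, b2da, e054, e4e5, f0fb, f894}.
4e2c is among them, so fast-forward is possible.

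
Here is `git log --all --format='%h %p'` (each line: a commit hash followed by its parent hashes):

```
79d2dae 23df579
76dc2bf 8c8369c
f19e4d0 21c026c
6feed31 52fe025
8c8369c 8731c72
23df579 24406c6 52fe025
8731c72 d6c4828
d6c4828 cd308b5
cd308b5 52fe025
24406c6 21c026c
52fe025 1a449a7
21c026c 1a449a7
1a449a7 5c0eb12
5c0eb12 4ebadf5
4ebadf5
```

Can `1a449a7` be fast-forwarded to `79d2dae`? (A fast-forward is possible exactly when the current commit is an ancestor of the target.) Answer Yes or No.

A fast-forward from 1a449a7 to 79d2dae is possible iff 1a449a7 is an ancestor of 79d2dae.
Ancestors of 79d2dae: {1a449a7, 21c026c, 23df579, 24406c6, 4ebadf5, 52fe025, 5c0eb12, 79d2dae}.
1a449a7 is among them, so fast-forward is possible.

Yes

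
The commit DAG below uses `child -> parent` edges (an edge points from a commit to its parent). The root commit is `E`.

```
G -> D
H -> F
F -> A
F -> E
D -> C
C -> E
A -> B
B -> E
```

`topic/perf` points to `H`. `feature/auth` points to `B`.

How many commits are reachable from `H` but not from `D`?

Reachable from H: {A, B, E, F, H}.
Reachable from D: {C, D, E}.
In H's history but not D's: {A, B, F, H} — 4 commits.

4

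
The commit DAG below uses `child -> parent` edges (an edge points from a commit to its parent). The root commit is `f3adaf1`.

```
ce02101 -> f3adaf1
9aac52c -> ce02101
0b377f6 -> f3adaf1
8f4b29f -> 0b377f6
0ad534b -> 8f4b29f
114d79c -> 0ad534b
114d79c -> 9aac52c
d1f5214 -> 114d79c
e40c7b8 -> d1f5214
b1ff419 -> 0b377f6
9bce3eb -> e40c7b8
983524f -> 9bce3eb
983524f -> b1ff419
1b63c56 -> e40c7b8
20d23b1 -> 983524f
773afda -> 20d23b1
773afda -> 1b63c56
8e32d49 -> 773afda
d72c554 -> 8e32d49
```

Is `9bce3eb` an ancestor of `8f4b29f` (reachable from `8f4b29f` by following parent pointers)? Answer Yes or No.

Ancestors of 8f4b29f: {0b377f6, 8f4b29f, f3adaf1}.
9bce3eb is not in that set, so it is not an ancestor of 8f4b29f.

No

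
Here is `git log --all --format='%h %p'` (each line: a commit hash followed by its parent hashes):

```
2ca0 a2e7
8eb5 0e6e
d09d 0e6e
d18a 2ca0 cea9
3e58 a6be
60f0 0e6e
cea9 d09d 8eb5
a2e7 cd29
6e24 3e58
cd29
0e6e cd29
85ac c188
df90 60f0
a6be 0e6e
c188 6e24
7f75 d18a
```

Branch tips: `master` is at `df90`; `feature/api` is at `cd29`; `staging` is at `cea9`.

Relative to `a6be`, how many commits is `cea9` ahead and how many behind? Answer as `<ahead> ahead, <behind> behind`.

Reachable from cea9: {0e6e, 8eb5, cd29, cea9, d09d}.
Reachable from a6be: {0e6e, a6be, cd29}.
Only in cea9's history (ahead): {8eb5, cea9, d09d} — 3.
Only in a6be's history (behind): {a6be} — 1.

3 ahead, 1 behind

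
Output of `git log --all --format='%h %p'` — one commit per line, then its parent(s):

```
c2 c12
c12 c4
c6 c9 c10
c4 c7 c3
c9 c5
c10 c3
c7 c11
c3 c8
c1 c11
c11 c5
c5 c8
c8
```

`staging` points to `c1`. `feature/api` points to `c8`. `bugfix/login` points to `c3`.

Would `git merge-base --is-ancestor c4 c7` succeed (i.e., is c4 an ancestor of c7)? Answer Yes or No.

No

Ancestors of c7: {c11, c5, c7, c8}.
c4 is not in that set, so it is not an ancestor of c7.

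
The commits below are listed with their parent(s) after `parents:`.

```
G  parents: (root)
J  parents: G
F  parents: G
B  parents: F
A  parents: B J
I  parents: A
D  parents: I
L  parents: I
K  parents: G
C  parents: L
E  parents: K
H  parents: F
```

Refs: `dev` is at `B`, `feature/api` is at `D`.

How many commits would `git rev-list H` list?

3

Walking parent pointers from H: reachable set = {F, G, H}.
That is 3 commits.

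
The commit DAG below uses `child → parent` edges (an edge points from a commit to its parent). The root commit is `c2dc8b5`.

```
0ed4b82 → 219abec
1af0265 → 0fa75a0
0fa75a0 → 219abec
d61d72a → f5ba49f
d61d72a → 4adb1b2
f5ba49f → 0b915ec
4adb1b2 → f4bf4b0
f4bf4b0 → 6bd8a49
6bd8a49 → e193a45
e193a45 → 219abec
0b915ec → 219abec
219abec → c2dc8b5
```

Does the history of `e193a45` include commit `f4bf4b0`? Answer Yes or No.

No

Ancestors of e193a45: {219abec, c2dc8b5, e193a45}.
f4bf4b0 is not in that set, so it is not an ancestor of e193a45.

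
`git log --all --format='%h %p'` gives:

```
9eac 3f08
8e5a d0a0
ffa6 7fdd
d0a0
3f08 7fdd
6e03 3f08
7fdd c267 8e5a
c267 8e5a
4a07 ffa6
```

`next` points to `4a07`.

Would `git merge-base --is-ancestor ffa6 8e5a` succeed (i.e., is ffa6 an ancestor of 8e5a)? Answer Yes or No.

No

Ancestors of 8e5a: {8e5a, d0a0}.
ffa6 is not in that set, so it is not an ancestor of 8e5a.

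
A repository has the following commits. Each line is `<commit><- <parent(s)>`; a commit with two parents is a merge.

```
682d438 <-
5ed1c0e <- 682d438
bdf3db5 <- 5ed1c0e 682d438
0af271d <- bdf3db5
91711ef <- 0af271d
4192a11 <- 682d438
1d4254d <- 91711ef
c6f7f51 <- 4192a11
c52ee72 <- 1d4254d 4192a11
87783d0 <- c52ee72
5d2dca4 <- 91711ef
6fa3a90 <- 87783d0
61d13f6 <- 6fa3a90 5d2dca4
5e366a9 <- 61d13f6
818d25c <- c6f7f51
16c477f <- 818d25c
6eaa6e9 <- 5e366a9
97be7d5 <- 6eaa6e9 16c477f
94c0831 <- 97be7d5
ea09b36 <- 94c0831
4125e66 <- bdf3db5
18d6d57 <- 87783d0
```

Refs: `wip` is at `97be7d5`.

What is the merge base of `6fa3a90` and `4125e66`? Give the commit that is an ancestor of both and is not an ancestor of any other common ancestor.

bdf3db5

Ancestors of 6fa3a90: {0af271d, 1d4254d, 4192a11, 5ed1c0e, 682d438, 6fa3a90, 87783d0, 91711ef, bdf3db5, c52ee72}.
Ancestors of 4125e66: {4125e66, 5ed1c0e, 682d438, bdf3db5}.
Common ancestors: {5ed1c0e, 682d438, bdf3db5}.
Among these, bdf3db5 is not an ancestor of any other common ancestor — it is the merge base.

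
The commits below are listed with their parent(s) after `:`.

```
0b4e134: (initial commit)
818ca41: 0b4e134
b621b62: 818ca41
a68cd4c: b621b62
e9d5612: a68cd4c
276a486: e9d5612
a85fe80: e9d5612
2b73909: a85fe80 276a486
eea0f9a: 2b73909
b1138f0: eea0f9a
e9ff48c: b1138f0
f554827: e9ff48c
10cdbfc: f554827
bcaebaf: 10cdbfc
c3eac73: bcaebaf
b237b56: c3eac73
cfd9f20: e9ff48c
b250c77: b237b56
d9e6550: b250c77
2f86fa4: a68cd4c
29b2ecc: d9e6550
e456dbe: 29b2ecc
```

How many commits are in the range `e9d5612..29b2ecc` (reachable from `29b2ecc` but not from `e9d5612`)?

14

Reachable from 29b2ecc: {0b4e134, 10cdbfc, 276a486, 29b2ecc, 2b73909, 818ca41, a68cd4c, a85fe80, b1138f0, b237b56, b250c77, b621b62, bcaebaf, c3eac73, d9e6550, e9d5612, e9ff48c, eea0f9a, f554827}.
Reachable from e9d5612: {0b4e134, 818ca41, a68cd4c, b621b62, e9d5612}.
In 29b2ecc's history but not e9d5612's: {10cdbfc, 276a486, 29b2ecc, 2b73909, a85fe80, b1138f0, b237b56, b250c77, bcaebaf, c3eac73, d9e6550, e9ff48c, eea0f9a, f554827} — 14 commits.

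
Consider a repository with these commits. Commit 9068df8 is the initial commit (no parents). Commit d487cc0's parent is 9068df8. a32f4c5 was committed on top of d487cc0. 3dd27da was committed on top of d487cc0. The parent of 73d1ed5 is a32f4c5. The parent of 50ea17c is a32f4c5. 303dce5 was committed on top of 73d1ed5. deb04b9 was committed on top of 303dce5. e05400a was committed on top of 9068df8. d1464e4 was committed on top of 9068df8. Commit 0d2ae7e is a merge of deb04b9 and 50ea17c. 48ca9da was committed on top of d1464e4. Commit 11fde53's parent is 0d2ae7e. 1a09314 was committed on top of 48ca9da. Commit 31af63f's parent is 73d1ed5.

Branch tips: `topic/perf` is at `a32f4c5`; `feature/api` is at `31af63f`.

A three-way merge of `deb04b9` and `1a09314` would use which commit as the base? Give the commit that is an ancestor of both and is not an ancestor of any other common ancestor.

9068df8

Ancestors of deb04b9: {303dce5, 73d1ed5, 9068df8, a32f4c5, d487cc0, deb04b9}.
Ancestors of 1a09314: {1a09314, 48ca9da, 9068df8, d1464e4}.
Common ancestors: {9068df8}.
The only common ancestor is 9068df8, so it is the merge base.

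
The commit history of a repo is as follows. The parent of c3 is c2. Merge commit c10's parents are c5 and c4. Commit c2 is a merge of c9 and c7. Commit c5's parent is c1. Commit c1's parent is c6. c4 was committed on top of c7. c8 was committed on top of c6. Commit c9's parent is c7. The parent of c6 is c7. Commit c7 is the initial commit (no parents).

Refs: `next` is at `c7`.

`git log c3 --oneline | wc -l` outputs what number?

4

Walking parent pointers from c3: reachable set = {c2, c3, c7, c9}.
That is 4 commits.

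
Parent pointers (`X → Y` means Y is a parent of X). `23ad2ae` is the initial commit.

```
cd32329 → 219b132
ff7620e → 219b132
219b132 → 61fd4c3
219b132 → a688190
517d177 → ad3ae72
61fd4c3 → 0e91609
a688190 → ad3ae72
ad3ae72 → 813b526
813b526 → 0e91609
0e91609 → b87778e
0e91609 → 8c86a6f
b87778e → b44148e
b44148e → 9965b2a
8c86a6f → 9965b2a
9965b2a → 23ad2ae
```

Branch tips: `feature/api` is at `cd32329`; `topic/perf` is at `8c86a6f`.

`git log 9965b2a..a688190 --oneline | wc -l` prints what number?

Reachable from a688190: {0e91609, 23ad2ae, 813b526, 8c86a6f, 9965b2a, a688190, ad3ae72, b44148e, b87778e}.
Reachable from 9965b2a: {23ad2ae, 9965b2a}.
In a688190's history but not 9965b2a's: {0e91609, 813b526, 8c86a6f, a688190, ad3ae72, b44148e, b87778e} — 7 commits.

7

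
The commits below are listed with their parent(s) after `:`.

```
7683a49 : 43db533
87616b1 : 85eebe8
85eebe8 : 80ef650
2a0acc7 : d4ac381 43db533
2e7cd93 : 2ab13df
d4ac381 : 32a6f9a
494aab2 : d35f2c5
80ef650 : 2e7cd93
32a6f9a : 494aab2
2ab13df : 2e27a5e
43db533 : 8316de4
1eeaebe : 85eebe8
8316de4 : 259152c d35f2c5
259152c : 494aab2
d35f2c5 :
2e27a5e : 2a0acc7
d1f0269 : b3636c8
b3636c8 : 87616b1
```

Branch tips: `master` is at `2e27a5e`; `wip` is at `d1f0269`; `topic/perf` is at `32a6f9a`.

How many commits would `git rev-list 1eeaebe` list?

Walking parent pointers from 1eeaebe: reachable set = {1eeaebe, 259152c, 2a0acc7, 2ab13df, 2e27a5e, 2e7cd93, 32a6f9a, 43db533, 494aab2, 80ef650, 8316de4, 85eebe8, d35f2c5, d4ac381}.
That is 14 commits.

14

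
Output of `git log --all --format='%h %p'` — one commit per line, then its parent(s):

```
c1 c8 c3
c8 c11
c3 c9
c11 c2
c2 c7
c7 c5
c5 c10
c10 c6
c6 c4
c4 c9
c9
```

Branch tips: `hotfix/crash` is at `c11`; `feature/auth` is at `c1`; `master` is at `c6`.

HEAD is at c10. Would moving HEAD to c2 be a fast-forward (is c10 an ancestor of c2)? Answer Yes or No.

A fast-forward from c10 to c2 is possible iff c10 is an ancestor of c2.
Ancestors of c2: {c10, c2, c4, c5, c6, c7, c9}.
c10 is among them, so fast-forward is possible.

Yes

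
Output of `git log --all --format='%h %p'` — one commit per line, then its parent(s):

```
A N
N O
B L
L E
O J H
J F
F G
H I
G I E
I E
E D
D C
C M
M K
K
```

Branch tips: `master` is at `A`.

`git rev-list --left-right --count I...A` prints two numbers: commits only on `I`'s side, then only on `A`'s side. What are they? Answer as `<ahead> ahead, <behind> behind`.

0 ahead, 7 behind

Reachable from I: {C, D, E, I, K, M}.
Reachable from A: {A, C, D, E, F, G, H, I, J, K, M, N, O}.
Only in I's history (ahead): {} — 0.
Only in A's history (behind): {A, F, G, H, J, N, O} — 7.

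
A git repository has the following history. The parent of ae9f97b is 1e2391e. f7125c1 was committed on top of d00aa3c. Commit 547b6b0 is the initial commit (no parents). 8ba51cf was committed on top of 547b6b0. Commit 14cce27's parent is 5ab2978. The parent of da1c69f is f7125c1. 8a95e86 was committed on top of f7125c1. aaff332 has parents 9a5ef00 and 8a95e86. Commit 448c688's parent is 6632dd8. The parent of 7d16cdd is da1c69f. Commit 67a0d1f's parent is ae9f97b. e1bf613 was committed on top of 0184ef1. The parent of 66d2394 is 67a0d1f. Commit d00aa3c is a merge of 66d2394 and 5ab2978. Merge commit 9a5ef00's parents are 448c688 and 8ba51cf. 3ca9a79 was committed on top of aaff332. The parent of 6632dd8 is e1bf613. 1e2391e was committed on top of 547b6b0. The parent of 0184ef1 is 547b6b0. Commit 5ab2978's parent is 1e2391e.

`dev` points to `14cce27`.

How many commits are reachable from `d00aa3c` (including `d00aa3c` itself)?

7

Walking parent pointers from d00aa3c: reachable set = {1e2391e, 547b6b0, 5ab2978, 66d2394, 67a0d1f, ae9f97b, d00aa3c}.
That is 7 commits.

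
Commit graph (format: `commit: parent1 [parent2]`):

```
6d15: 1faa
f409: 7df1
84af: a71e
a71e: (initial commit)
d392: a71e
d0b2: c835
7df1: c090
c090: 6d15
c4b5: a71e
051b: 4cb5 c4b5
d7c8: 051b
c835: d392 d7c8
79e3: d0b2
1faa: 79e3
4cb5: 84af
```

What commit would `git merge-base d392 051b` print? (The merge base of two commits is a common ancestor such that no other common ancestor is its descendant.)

a71e

Ancestors of d392: {a71e, d392}.
Ancestors of 051b: {051b, 4cb5, 84af, a71e, c4b5}.
Common ancestors: {a71e}.
The only common ancestor is a71e, so it is the merge base.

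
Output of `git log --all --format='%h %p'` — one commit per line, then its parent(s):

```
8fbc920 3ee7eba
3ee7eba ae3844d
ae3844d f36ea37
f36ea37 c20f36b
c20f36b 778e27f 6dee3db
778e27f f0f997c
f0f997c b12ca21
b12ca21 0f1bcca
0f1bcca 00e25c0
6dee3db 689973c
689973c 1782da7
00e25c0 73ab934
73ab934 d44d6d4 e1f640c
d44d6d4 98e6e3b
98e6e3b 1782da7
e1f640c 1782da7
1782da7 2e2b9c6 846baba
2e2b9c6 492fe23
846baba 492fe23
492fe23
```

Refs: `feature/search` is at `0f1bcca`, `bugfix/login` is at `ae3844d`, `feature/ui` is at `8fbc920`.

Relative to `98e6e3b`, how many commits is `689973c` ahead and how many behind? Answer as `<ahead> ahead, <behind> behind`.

1 ahead, 1 behind

Reachable from 689973c: {1782da7, 2e2b9c6, 492fe23, 689973c, 846baba}.
Reachable from 98e6e3b: {1782da7, 2e2b9c6, 492fe23, 846baba, 98e6e3b}.
Only in 689973c's history (ahead): {689973c} — 1.
Only in 98e6e3b's history (behind): {98e6e3b} — 1.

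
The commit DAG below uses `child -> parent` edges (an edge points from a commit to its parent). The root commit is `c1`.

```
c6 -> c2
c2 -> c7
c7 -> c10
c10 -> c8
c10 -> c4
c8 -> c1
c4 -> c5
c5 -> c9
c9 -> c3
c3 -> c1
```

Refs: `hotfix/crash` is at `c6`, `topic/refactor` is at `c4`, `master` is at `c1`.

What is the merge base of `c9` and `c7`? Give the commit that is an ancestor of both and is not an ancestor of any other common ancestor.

c9

Ancestors of c9: {c1, c3, c9}.
Ancestors of c7: {c1, c10, c3, c4, c5, c7, c8, c9}.
Common ancestors: {c1, c3, c9}.
Among these, c9 is not an ancestor of any other common ancestor — it is the merge base.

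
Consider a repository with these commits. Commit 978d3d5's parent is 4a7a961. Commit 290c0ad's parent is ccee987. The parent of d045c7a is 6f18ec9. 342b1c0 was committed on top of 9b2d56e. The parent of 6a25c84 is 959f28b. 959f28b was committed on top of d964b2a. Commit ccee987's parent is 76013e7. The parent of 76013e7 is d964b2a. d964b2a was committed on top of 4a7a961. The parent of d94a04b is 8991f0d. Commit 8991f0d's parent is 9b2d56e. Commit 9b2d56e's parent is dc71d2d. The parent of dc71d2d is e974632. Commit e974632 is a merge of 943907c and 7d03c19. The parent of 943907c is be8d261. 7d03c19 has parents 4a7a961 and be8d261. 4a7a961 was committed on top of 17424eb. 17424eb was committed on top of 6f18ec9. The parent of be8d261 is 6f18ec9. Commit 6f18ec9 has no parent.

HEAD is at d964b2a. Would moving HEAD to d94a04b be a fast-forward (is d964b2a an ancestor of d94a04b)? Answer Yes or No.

No

A fast-forward from d964b2a to d94a04b is possible iff d964b2a is an ancestor of d94a04b.
Ancestors of d94a04b: {17424eb, 4a7a961, 6f18ec9, 7d03c19, 8991f0d, 943907c, 9b2d56e, be8d261, d94a04b, dc71d2d, e974632}.
d964b2a is not among them, so fast-forward is not possible.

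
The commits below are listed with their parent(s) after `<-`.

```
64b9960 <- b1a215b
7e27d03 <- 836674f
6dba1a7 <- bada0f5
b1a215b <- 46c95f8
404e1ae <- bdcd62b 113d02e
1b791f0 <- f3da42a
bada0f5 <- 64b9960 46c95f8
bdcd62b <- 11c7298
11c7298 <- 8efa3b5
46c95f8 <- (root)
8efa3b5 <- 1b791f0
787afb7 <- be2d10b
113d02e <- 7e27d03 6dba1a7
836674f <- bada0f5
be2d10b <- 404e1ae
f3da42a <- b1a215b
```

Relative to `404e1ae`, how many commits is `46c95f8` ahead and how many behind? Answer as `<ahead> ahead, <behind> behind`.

Reachable from 46c95f8: {46c95f8}.
Reachable from 404e1ae: {113d02e, 11c7298, 1b791f0, 404e1ae, 46c95f8, 64b9960, 6dba1a7, 7e27d03, 836674f, 8efa3b5, b1a215b, bada0f5, bdcd62b, f3da42a}.
Only in 46c95f8's history (ahead): {} — 0.
Only in 404e1ae's history (behind): {113d02e, 11c7298, 1b791f0, 404e1ae, 64b9960, 6dba1a7, 7e27d03, 836674f, 8efa3b5, b1a215b, bada0f5, bdcd62b, f3da42a} — 13.

0 ahead, 13 behind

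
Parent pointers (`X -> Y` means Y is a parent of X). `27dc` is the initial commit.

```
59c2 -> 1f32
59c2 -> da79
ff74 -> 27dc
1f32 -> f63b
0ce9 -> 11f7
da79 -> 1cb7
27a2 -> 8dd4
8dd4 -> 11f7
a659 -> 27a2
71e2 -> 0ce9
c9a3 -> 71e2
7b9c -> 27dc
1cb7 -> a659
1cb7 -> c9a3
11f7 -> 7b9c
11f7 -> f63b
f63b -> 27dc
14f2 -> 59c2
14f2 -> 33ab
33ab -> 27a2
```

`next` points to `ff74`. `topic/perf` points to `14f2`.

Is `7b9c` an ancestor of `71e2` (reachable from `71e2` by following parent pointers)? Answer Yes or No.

Yes

Ancestors of 71e2 (commits reachable by following parents): {0ce9, 11f7, 27dc, 71e2, 7b9c, f63b}.
7b9c is in that set, so it is an ancestor of 71e2.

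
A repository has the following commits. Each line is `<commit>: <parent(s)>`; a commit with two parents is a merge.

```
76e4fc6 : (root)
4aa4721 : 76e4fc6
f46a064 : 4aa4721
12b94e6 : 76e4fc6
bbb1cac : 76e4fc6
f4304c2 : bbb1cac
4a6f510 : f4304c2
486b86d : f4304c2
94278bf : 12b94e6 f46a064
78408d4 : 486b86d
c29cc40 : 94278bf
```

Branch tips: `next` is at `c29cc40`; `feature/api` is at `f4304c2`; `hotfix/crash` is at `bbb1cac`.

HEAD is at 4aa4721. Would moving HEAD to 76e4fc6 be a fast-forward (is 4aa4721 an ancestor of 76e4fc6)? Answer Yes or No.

No

A fast-forward from 4aa4721 to 76e4fc6 is possible iff 4aa4721 is an ancestor of 76e4fc6.
Ancestors of 76e4fc6: {76e4fc6}.
4aa4721 is not among them, so fast-forward is not possible.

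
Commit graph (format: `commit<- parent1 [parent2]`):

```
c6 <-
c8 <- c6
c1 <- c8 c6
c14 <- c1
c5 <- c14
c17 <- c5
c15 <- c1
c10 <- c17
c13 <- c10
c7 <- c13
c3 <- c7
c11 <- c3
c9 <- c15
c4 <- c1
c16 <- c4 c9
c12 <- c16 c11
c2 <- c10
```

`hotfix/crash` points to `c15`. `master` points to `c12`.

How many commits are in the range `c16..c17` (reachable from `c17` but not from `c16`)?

Reachable from c17: {c1, c14, c17, c5, c6, c8}.
Reachable from c16: {c1, c15, c16, c4, c6, c8, c9}.
In c17's history but not c16's: {c14, c17, c5} — 3 commits.

3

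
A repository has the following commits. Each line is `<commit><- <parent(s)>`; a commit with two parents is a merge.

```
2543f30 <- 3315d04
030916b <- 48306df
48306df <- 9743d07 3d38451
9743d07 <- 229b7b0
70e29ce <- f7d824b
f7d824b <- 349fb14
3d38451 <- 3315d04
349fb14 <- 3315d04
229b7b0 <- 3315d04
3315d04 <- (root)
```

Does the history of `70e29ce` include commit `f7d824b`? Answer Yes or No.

Ancestors of 70e29ce (commits reachable by following parents): {3315d04, 349fb14, 70e29ce, f7d824b}.
f7d824b is in that set, so it is an ancestor of 70e29ce.

Yes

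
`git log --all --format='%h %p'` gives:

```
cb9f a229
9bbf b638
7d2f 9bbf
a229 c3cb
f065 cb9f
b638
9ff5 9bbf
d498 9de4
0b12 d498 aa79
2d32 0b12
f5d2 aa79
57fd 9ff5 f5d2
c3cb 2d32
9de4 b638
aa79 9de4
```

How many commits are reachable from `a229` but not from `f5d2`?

Reachable from a229: {0b12, 2d32, 9de4, a229, aa79, b638, c3cb, d498}.
Reachable from f5d2: {9de4, aa79, b638, f5d2}.
In a229's history but not f5d2's: {0b12, 2d32, a229, c3cb, d498} — 5 commits.

5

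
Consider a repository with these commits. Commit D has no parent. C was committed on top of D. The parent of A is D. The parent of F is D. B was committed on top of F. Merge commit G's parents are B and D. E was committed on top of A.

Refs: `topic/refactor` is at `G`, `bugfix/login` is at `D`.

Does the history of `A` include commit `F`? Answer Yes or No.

No

Ancestors of A: {A, D}.
F is not in that set, so it is not an ancestor of A.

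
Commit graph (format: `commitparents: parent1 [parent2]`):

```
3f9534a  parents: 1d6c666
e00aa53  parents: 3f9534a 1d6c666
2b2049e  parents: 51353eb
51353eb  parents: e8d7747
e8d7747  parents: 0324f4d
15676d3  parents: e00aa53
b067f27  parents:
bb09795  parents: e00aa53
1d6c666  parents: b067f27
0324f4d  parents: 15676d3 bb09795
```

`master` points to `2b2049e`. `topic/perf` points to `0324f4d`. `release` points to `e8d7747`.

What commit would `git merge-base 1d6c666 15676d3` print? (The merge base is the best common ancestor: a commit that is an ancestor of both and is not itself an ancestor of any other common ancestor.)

1d6c666

Ancestors of 1d6c666: {1d6c666, b067f27}.
Ancestors of 15676d3: {15676d3, 1d6c666, 3f9534a, b067f27, e00aa53}.
Common ancestors: {1d6c666, b067f27}.
Among these, 1d6c666 is not an ancestor of any other common ancestor — it is the merge base.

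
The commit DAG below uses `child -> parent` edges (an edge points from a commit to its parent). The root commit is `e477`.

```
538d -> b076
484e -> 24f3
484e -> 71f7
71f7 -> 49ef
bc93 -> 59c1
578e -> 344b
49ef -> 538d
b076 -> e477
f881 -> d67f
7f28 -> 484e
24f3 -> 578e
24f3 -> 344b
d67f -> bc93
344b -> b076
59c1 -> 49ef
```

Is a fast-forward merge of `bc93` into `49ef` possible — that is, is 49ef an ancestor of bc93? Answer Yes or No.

A fast-forward from 49ef to bc93 is possible iff 49ef is an ancestor of bc93.
Ancestors of bc93: {49ef, 538d, 59c1, b076, bc93, e477}.
49ef is among them, so fast-forward is possible.

Yes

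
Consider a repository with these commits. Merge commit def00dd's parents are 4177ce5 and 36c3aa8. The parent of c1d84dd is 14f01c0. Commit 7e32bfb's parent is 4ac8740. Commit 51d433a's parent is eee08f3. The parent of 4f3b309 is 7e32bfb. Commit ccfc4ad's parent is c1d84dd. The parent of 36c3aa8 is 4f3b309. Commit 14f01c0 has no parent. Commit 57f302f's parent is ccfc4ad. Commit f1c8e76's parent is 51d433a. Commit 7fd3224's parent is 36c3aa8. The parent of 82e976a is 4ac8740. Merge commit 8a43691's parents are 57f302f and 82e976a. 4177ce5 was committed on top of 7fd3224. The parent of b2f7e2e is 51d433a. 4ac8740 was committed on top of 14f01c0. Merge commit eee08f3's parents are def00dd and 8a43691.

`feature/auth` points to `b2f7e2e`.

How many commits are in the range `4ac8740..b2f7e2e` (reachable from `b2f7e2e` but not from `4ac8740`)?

14

Reachable from b2f7e2e: {14f01c0, 36c3aa8, 4177ce5, 4ac8740, 4f3b309, 51d433a, 57f302f, 7e32bfb, 7fd3224, 82e976a, 8a43691, b2f7e2e, c1d84dd, ccfc4ad, def00dd, eee08f3}.
Reachable from 4ac8740: {14f01c0, 4ac8740}.
In b2f7e2e's history but not 4ac8740's: {36c3aa8, 4177ce5, 4f3b309, 51d433a, 57f302f, 7e32bfb, 7fd3224, 82e976a, 8a43691, b2f7e2e, c1d84dd, ccfc4ad, def00dd, eee08f3} — 14 commits.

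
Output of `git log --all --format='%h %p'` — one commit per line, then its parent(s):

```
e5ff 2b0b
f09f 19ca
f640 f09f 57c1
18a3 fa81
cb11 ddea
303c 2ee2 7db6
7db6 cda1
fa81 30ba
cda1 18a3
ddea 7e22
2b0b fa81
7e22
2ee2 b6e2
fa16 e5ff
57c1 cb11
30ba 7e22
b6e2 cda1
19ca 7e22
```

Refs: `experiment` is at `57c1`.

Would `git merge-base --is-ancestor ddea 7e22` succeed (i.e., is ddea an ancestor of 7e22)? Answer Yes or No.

No

Ancestors of 7e22: {7e22}.
ddea is not in that set, so it is not an ancestor of 7e22.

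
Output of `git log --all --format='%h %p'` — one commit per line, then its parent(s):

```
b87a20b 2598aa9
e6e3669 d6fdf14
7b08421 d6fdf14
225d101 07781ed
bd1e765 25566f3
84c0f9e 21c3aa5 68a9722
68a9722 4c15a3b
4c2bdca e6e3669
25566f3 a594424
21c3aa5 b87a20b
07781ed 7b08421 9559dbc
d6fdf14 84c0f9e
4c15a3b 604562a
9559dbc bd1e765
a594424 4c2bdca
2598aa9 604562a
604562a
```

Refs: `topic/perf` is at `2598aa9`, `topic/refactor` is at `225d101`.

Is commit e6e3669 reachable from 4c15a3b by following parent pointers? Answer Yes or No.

Ancestors of 4c15a3b: {4c15a3b, 604562a}.
e6e3669 is not in that set, so it is not an ancestor of 4c15a3b.

No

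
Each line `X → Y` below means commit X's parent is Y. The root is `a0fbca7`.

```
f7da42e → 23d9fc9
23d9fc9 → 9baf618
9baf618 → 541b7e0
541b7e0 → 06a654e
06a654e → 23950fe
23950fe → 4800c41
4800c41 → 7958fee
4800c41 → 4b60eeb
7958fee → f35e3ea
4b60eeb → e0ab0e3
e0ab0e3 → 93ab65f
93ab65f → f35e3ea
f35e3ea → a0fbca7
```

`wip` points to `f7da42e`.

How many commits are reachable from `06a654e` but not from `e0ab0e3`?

5

Reachable from 06a654e: {06a654e, 23950fe, 4800c41, 4b60eeb, 7958fee, 93ab65f, a0fbca7, e0ab0e3, f35e3ea}.
Reachable from e0ab0e3: {93ab65f, a0fbca7, e0ab0e3, f35e3ea}.
In 06a654e's history but not e0ab0e3's: {06a654e, 23950fe, 4800c41, 4b60eeb, 7958fee} — 5 commits.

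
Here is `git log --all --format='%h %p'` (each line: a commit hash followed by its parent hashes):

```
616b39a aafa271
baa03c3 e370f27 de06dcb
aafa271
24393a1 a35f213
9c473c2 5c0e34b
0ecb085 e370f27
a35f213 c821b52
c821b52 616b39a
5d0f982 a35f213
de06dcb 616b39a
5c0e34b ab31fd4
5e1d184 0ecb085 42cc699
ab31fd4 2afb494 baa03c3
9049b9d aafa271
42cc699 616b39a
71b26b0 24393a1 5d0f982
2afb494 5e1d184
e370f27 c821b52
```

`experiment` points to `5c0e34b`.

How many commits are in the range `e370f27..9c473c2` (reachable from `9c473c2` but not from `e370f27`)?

9

Reachable from 9c473c2: {0ecb085, 2afb494, 42cc699, 5c0e34b, 5e1d184, 616b39a, 9c473c2, aafa271, ab31fd4, baa03c3, c821b52, de06dcb, e370f27}.
Reachable from e370f27: {616b39a, aafa271, c821b52, e370f27}.
In 9c473c2's history but not e370f27's: {0ecb085, 2afb494, 42cc699, 5c0e34b, 5e1d184, 9c473c2, ab31fd4, baa03c3, de06dcb} — 9 commits.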